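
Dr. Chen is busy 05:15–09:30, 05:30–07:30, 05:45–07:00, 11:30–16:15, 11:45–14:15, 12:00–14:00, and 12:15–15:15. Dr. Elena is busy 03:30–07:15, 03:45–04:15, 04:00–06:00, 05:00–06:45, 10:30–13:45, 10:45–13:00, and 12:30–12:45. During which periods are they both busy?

First set merges to 05:15–09:30, 11:30–16:15.
Second set merges to 03:30–07:15, 10:30–13:45.
05:15–09:30 meets the second set on 05:15–07:15.
11:30–16:15 meets the second set on 11:30–13:45.

05:15–07:15, 11:30–13:45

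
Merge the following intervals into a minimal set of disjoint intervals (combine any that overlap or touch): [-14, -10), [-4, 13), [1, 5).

[-14, -10) ∪ [-4, 13)

[-4, 13) is disjoint → start new block.
[1, 5) overlaps/touches [-4, 13) → extend to [-4, 13).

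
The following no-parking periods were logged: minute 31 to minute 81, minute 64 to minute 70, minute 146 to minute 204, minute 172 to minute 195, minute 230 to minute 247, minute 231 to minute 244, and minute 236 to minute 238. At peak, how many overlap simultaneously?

At minute 236, 3 of the intervals are simultaneously active.
No point has more.

3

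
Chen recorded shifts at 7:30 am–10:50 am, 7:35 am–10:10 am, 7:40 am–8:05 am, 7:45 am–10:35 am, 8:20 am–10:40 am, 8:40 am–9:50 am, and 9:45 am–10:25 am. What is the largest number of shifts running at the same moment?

6

Sweep endpoints in order; track running count of active intervals.
Peak of 6 reached at 9:45 am.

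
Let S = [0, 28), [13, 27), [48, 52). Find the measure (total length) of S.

32

Merged: [0, 28), [48, 52).
Lengths: 28 + 4 = 32.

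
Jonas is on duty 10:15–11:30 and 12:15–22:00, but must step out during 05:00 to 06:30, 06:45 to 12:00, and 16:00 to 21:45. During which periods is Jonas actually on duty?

10:15–11:30 lies entirely inside B → drops out.
12:15–22:00 with B removed leaves 12:15–16:00, 21:45–22:00.

12:15–16:00, 21:45–22:00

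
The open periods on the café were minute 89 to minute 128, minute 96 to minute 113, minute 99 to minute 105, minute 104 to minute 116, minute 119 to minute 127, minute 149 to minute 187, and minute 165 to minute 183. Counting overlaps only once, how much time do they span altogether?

Merged: minute 89 to minute 128, minute 149 to minute 187.
Lengths: 39 minutes + 38 minutes = 77 minutes.

77 minutes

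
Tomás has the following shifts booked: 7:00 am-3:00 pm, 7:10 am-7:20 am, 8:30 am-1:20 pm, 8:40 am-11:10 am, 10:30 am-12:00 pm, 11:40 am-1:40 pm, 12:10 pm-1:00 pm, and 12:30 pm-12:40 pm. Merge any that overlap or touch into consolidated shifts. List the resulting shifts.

7:00 am–3:00 pm

7:10 am–7:20 am overlaps/touches 7:00 am–3:00 pm → extend to 7:00 am–3:00 pm.
8:30 am–1:20 pm overlaps/touches 7:00 am–3:00 pm → extend to 7:00 am–3:00 pm.
8:40 am–11:10 am overlaps/touches 7:00 am–3:00 pm → extend to 7:00 am–3:00 pm.
10:30 am–12:00 pm overlaps/touches 7:00 am–3:00 pm → extend to 7:00 am–3:00 pm.
11:40 am–1:40 pm overlaps/touches 7:00 am–3:00 pm → extend to 7:00 am–3:00 pm.
12:10 pm–1:00 pm overlaps/touches 7:00 am–3:00 pm → extend to 7:00 am–3:00 pm.
12:30 pm–12:40 pm overlaps/touches 7:00 am–3:00 pm → extend to 7:00 am–3:00 pm.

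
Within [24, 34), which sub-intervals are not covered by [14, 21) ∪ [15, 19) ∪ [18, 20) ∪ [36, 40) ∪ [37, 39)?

The merged coverage is [14, 21), [36, 40).
Gaps within [24, 34): [24, 34).

[24, 34)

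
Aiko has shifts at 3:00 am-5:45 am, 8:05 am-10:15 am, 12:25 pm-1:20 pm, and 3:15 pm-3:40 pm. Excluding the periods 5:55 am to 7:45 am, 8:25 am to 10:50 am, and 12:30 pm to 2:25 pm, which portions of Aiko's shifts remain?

3:00 am–5:45 am: nothing removed.
8:05 am–10:15 am \ B = 8:05 am–8:25 am.
12:25 pm–1:20 pm \ B = 12:25 pm–12:30 pm.
3:15 pm–3:40 pm: nothing removed.

3:00 am–5:45 am, 8:05 am–8:25 am, 12:25 pm–12:30 pm, 3:15 pm–3:40 pm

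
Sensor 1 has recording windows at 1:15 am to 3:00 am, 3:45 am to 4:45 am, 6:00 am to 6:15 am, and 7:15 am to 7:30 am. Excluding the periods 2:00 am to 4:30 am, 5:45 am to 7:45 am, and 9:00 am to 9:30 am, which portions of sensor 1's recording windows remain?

1:15 am–3:00 am minus B → 1:15 am–2:00 am.
3:45 am–4:45 am minus B → 4:30 am–4:45 am.
6:00 am–6:15 am: fully covered by B → removed.
7:15 am–7:30 am: fully covered by B → removed.

1:15 am–2:00 am, 4:30 am–4:45 am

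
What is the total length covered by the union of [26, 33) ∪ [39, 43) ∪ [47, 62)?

26

Merged: [26, 33), [39, 43), [47, 62).
Lengths: 7 + 4 + 15 = 26.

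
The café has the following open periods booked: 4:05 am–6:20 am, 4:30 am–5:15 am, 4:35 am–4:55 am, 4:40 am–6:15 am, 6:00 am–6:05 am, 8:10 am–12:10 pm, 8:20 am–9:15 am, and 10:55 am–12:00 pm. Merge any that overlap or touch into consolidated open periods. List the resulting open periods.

4:30 am-5:15 am overlaps/touches 4:05 am-6:20 am → extend to 4:05 am-6:20 am.
4:35 am-4:55 am overlaps/touches 4:05 am-6:20 am → extend to 4:05 am-6:20 am.
4:40 am-6:15 am overlaps/touches 4:05 am-6:20 am → extend to 4:05 am-6:20 am.
6:00 am-6:05 am overlaps/touches 4:05 am-6:20 am → extend to 4:05 am-6:20 am.
8:10 am-12:10 pm is disjoint → start new block.
8:20 am-9:15 am overlaps/touches 8:10 am-12:10 pm → extend to 8:10 am-12:10 pm.
10:55 am-12:00 pm overlaps/touches 8:10 am-12:10 pm → extend to 8:10 am-12:10 pm.

4:05 am-6:20 am, 8:10 am-12:10 pm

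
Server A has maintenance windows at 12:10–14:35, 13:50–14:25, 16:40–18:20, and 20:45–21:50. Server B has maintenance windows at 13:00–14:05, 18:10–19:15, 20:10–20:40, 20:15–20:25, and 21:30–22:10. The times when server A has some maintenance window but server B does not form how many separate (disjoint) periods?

4

A, merged: 12:10–14:35, 16:40–18:20, 20:45–21:50.
B, merged: 13:00–14:05, 18:10–19:15, 20:10–20:40, 21:30–22:10.
A \ B = 12:10–13:00, 14:05–14:35, 16:40–18:10, 20:45–21:30.
That is 4 disjoint pieces.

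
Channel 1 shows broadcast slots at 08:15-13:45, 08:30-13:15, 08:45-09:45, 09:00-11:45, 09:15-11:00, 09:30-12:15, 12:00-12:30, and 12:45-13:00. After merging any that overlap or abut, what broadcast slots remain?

08:15-13:45

08:30-13:15 overlaps/touches 08:15-13:45 → extend to 08:15-13:45.
08:45-09:45 overlaps/touches 08:15-13:45 → extend to 08:15-13:45.
09:00-11:45 overlaps/touches 08:15-13:45 → extend to 08:15-13:45.
09:15-11:00 overlaps/touches 08:15-13:45 → extend to 08:15-13:45.
09:30-12:15 overlaps/touches 08:15-13:45 → extend to 08:15-13:45.
12:00-12:30 overlaps/touches 08:15-13:45 → extend to 08:15-13:45.
12:45-13:00 overlaps/touches 08:15-13:45 → extend to 08:15-13:45.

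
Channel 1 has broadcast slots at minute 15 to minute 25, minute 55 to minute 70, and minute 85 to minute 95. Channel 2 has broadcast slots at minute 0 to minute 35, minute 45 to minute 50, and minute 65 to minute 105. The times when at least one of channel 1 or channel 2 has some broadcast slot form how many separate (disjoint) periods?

3

A ∪ B = minute 0 to minute 35, minute 45 to minute 50, minute 55 to minute 105.
That is 3 disjoint pieces.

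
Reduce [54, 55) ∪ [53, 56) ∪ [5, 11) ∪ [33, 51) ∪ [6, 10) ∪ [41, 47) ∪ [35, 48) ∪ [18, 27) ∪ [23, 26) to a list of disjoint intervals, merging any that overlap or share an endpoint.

[5, 11) ∪ [18, 27) ∪ [33, 51) ∪ [53, 56)

Sort by start: [5, 11), [6, 10), [18, 27), [23, 26), [33, 51), [35, 48), [41, 47), [53, 56), [54, 55).
[6, 10) overlaps/touches [5, 11) → extend to [5, 11).
[18, 27) is disjoint → start new block.
[23, 26) overlaps/touches [18, 27) → extend to [18, 27).
[33, 51) is disjoint → start new block.
[35, 48) overlaps/touches [33, 51) → extend to [33, 51).
[41, 47) overlaps/touches [33, 51) → extend to [33, 51).
[53, 56) is disjoint → start new block.
[54, 55) overlaps/touches [53, 56) → extend to [53, 56).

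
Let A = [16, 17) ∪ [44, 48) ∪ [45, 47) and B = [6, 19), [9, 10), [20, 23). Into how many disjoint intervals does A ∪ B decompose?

3

A, merged: [16, 17), [44, 48).
B, merged: [6, 19), [20, 23).
A ∪ B = [6, 19), [20, 23), [44, 48).
That is 3 disjoint pieces.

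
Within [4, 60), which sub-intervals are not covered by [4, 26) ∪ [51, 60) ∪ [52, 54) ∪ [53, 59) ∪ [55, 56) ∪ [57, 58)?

[26, 51)

Covered (merged): [4, 26), [51, 60).
Uncovered inside [4, 60): [26, 51).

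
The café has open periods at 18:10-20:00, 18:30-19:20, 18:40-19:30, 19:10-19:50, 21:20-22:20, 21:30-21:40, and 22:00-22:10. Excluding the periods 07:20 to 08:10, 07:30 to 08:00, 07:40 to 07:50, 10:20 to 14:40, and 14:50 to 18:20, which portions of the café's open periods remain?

A, merged: 18:10-20:00, 21:20-22:20.
B, merged: 07:20-08:10, 10:20-14:40, 14:50-18:20.
18:10-20:00 with B removed leaves 18:20-20:00.
21:20-22:20 is untouched.

18:20-20:00, 21:20-22:20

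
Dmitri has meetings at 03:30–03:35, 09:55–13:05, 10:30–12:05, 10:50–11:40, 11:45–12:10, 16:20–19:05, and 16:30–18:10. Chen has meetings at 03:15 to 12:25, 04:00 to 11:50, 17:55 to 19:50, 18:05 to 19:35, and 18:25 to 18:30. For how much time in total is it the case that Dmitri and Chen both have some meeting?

A, merged: 03:30–03:35, 09:55–13:05, 16:20–19:05.
B, merged: 03:15–12:25, 17:55–19:50.
A ∩ B = 03:30–03:35, 09:55–12:25, 17:55–19:05.
Total: 5 min + 2 h 30 min + 1 h 10 min = 3 h 45 min.

3 h 45 min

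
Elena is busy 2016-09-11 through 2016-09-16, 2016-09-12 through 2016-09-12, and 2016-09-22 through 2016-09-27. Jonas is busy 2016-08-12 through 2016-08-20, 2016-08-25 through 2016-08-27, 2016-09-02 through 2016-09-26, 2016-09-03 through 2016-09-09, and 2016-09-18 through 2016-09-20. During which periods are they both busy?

A, merged: 2016-09-11 through 2016-09-16, 2016-09-22 through 2016-09-27.
B, merged: 2016-08-12 through 2016-08-20, 2016-08-25 through 2016-08-27, 2016-09-02 through 2016-09-26.
2016-09-11 through 2016-09-16 meets the second set on 2016-09-11 through 2016-09-16.
2016-09-22 through 2016-09-27 meets the second set on 2016-09-22 through 2016-09-26.

2016-09-11 through 2016-09-16, 2016-09-22 through 2016-09-26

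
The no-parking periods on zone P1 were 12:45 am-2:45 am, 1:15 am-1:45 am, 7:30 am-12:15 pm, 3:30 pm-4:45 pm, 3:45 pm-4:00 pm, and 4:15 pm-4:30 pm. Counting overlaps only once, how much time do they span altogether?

8 h

Merged: 12:45 am–2:45 am, 7:30 am–12:15 pm, 3:30 pm–4:45 pm.
Lengths: 2 h + 4 h 45 min + 1 h 15 min = 8 h.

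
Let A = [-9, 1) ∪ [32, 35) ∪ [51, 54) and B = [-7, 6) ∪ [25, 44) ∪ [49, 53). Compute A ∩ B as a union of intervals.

[-7, 1) ∪ [32, 35) ∪ [51, 53)

[-9, 1) meets the second set on [-7, 1).
[32, 35) meets the second set on [32, 35).
[51, 54) meets the second set on [51, 53).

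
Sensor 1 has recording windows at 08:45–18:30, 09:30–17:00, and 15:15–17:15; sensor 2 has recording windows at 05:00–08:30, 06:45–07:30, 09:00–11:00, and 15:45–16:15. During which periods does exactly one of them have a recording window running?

05:00–08:30, 08:45–09:00, 11:00–15:45, 16:15–18:30

A, merged: 08:45–18:30.
B, merged: 05:00–08:30, 09:00–11:00, 15:45–16:15.
A \ B = 08:45–09:00, 11:00–15:45, 16:15–18:30.
B \ A = 05:00–08:30.
Union of the two gives the symmetric difference.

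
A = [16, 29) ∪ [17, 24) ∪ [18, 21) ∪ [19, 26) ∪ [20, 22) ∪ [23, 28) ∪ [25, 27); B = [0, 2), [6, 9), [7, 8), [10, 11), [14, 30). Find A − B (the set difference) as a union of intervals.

A, merged: [16, 29).
B, merged: [0, 2), [6, 9), [10, 11), [14, 30).
[16, 29): entirely removed.

none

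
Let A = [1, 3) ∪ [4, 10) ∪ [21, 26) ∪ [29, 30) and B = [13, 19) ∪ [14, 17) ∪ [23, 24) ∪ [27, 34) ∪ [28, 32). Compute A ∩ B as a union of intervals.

Second set merges to [13, 19), [23, 24), [27, 34).
[1, 3) falls entirely outside B.
[4, 10) falls entirely outside B.
[21, 26) overlaps B on [23, 24).
[29, 30) overlaps B on [29, 30).

[23, 24) ∪ [29, 30)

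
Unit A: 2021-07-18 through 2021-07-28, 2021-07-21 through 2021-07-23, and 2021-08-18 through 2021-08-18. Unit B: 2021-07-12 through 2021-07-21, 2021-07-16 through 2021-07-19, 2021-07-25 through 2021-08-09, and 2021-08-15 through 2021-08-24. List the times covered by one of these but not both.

2021-07-12 through 2021-07-17, 2021-07-22 through 2021-07-24, 2021-07-29 through 2021-08-09, 2021-08-15 through 2021-08-17, 2021-08-19 through 2021-08-24

Merge the first list: 2021-07-18 through 2021-07-28, 2021-08-18 through 2021-08-18.
Merge the second list: 2021-07-12 through 2021-07-21, 2021-07-25 through 2021-08-09, 2021-08-15 through 2021-08-24.
A \ B = 2021-07-22 through 2021-07-24.
B \ A = 2021-07-12 through 2021-07-17, 2021-07-29 through 2021-08-09, 2021-08-15 through 2021-08-17, 2021-08-19 through 2021-08-24.
Union of the two gives the symmetric difference.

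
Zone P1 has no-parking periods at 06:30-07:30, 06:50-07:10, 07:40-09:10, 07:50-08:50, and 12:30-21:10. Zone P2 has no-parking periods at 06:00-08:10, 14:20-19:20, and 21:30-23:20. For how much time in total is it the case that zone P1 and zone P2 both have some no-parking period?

Merge the first list: 06:30–07:30, 07:40–09:10, 12:30–21:10.
A ∩ B = 06:30–07:30, 07:40–08:10, 14:20–19:20.
Total: 1 h + 30 min + 5 h = 6 h 30 min.

6 h 30 min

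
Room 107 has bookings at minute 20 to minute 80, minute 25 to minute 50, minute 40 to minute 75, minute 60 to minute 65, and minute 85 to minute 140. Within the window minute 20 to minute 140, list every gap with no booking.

minute 80 to minute 85

After merging, the occupied span is minute 20 to minute 80, minute 85 to minute 140.
Gaps within minute 20 to minute 140: minute 80 to minute 85.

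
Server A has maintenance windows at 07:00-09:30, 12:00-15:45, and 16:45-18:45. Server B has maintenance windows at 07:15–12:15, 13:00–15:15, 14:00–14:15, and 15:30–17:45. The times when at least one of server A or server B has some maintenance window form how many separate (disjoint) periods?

1

Second set merges to 07:15-12:15, 13:00-15:15, 15:30-17:45.
A ∪ B = 07:00-18:45.
That is 1 disjoint piece.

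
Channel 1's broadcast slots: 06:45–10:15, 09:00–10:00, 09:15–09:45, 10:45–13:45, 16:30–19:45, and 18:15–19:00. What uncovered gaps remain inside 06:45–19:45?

10:15-10:45, 13:45-16:30

After merging, the occupied span is 06:45-10:15, 10:45-13:45, 16:30-19:45.
Complement within 06:45-19:45: 10:15-10:45, 13:45-16:30.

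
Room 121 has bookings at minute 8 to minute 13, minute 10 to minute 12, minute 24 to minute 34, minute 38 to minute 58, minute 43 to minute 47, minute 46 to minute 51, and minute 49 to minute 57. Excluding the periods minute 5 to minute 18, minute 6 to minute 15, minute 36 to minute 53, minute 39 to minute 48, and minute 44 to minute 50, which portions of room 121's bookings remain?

minute 24 to minute 34, minute 53 to minute 58

First set merges to minute 8 to minute 13, minute 24 to minute 34, minute 38 to minute 58.
Second set merges to minute 5 to minute 18, minute 36 to minute 53.
minute 8 to minute 13: entirely removed.
minute 24 to minute 34: nothing removed.
minute 38 to minute 58 \ B = minute 53 to minute 58.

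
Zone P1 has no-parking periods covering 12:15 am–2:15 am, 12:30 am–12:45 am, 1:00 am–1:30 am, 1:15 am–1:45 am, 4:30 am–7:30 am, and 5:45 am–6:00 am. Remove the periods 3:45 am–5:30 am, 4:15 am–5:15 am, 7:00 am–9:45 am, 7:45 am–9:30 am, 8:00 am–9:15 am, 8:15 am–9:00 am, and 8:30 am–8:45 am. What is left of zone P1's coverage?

A, merged: 12:15 am-2:15 am, 4:30 am-7:30 am.
B, merged: 3:45 am-5:30 am, 7:00 am-9:45 am.
12:15 am-2:15 am is untouched.
4:30 am-7:30 am with B removed leaves 5:30 am-7:00 am.

12:15 am-2:15 am, 5:30 am-7:00 am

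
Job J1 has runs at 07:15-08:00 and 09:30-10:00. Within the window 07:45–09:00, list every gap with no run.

08:00–09:00

Covered (merged): 07:15–08:00, 09:30–10:00.
Gaps within 07:45–09:00: 08:00–09:00.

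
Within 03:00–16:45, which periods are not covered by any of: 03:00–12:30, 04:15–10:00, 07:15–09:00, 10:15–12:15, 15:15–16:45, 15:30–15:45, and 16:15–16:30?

12:30–15:15

After merging, the occupied span is 03:00–12:30, 15:15–16:45.
Complement within 03:00–16:45: 12:30–15:15.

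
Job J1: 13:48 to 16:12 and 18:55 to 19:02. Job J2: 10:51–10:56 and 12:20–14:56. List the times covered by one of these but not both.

A \ B = 14:56–16:12, 18:55–19:02.
B \ A = 10:51–10:56, 12:20–13:48.
Union of the two gives the symmetric difference.

10:51–10:56, 12:20–13:48, 14:56–16:12, 18:55–19:02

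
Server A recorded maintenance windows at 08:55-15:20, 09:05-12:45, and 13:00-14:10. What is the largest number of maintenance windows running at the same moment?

Sweep endpoints in order; track running count of active intervals.
Peak of 2 reached at 09:05.

2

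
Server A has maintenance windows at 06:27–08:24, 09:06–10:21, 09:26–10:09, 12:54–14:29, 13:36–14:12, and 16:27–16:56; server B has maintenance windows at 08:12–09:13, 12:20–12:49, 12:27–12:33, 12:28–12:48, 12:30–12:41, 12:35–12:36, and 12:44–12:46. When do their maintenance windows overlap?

A, merged: 06:27-08:24, 09:06-10:21, 12:54-14:29, 16:27-16:56.
B, merged: 08:12-09:13, 12:20-12:49.
06:27-08:24 meets the second set on 08:12-08:24.
09:06-10:21 meets the second set on 09:06-09:13.
12:54-14:29: no overlap with the second set.
16:27-16:56: no overlap with the second set.

08:12-08:24, 09:06-09:13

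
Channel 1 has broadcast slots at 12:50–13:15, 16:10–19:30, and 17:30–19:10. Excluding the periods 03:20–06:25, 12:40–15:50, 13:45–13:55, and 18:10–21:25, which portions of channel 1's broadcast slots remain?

16:10–18:10

Merge the first list: 12:50–13:15, 16:10–19:30.
Merge the second list: 03:20–06:25, 12:40–15:50, 18:10–21:25.
12:50–13:15 lies entirely inside B → drops out.
16:10–19:30 with B removed leaves 16:10–18:10.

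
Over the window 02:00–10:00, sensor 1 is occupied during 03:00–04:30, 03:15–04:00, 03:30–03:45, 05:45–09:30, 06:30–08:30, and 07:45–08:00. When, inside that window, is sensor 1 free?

02:00-03:00, 04:30-05:45, 09:30-10:00

The merged coverage is 03:00-04:30, 05:45-09:30.
Uncovered inside 02:00-10:00: 02:00-03:00, 04:30-05:45, 09:30-10:00.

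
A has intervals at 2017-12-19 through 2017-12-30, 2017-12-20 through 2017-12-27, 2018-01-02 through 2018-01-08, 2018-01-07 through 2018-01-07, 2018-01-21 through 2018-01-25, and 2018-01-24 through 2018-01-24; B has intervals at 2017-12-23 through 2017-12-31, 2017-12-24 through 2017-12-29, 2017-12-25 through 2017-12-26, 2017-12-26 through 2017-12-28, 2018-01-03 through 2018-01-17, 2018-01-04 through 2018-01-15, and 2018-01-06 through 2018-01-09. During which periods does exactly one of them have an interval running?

2017-12-19 through 2017-12-22, 2017-12-31 through 2017-12-31, 2018-01-02 through 2018-01-02, 2018-01-09 through 2018-01-17, 2018-01-21 through 2018-01-25

A, merged: 2017-12-19 through 2017-12-30, 2018-01-02 through 2018-01-08, 2018-01-21 through 2018-01-25.
B, merged: 2017-12-23 through 2017-12-31, 2018-01-03 through 2018-01-17.
Only in the first: 2017-12-19 through 2017-12-22, 2018-01-02 through 2018-01-02, 2018-01-21 through 2018-01-25.
Only in the second: 2017-12-31 through 2017-12-31, 2018-01-09 through 2018-01-17.
Together these are the periods covered by exactly one.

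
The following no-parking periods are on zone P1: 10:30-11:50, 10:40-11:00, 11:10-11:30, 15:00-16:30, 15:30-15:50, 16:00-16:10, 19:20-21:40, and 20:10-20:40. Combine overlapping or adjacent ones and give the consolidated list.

10:30–11:50, 15:00–16:30, 19:20–21:40

10:40–11:00 overlaps/touches 10:30–11:50 → extend to 10:30–11:50.
11:10–11:30 overlaps/touches 10:30–11:50 → extend to 10:30–11:50.
15:00–16:30 is disjoint → start new block.
15:30–15:50 overlaps/touches 15:00–16:30 → extend to 15:00–16:30.
16:00–16:10 overlaps/touches 15:00–16:30 → extend to 15:00–16:30.
19:20–21:40 is disjoint → start new block.
20:10–20:40 overlaps/touches 19:20–21:40 → extend to 19:20–21:40.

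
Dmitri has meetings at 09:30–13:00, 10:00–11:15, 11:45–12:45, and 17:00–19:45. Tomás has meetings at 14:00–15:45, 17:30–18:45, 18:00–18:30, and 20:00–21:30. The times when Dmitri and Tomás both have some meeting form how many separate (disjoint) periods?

1

Merge the first list: 09:30–13:00, 17:00–19:45.
Merge the second list: 14:00–15:45, 17:30–18:45, 20:00–21:30.
A ∩ B = 17:30–18:45.
That is 1 disjoint piece.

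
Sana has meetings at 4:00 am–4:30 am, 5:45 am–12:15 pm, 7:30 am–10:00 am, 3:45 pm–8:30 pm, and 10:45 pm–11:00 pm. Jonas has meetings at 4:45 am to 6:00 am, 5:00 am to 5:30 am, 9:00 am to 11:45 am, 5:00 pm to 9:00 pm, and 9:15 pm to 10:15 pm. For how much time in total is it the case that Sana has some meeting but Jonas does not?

5 h 30 min

Merge the first list: 4:00 am-4:30 am, 5:45 am-12:15 pm, 3:45 pm-8:30 pm, 10:45 pm-11:00 pm.
Merge the second list: 4:45 am-6:00 am, 9:00 am-11:45 am, 5:00 pm-9:00 pm, 9:15 pm-10:15 pm.
A \ B = 4:00 am-4:30 am, 6:00 am-9:00 am, 11:45 am-12:15 pm, 3:45 pm-5:00 pm, 10:45 pm-11:00 pm.
Total: 30 min + 3 h + 30 min + 1 h 15 min + 15 min = 5 h 30 min.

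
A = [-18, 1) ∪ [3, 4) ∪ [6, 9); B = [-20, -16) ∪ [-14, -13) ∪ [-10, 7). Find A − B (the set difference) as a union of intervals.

[-18, 1) minus B → [-16, -14), [-13, -10).
[3, 4): fully covered by B → removed.
[6, 9) minus B → [7, 9).

[-16, -14) ∪ [-13, -10) ∪ [7, 9)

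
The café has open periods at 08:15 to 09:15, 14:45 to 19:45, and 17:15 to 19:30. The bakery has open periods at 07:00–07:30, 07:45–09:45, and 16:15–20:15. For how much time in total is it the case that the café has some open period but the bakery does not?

1 h 30 min

Merge the first list: 08:15-09:15, 14:45-19:45.
A \ B = 14:45-16:15.
Total: 1 h 30 min.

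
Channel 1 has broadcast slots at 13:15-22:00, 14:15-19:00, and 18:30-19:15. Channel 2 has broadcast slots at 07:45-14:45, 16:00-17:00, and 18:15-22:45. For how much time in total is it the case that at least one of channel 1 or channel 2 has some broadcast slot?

First set merges to 13:15–22:00.
A ∪ B = 07:45–22:45.
Total: 15 h.

15 h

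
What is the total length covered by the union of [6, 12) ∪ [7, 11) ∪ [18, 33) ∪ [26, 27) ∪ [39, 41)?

23

Merged: [6, 12), [18, 33), [39, 41).
Lengths: 6 + 15 + 2 = 23.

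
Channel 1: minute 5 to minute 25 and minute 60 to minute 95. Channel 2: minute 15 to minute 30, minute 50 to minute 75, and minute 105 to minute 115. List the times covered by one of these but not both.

minute 5 to minute 15, minute 25 to minute 30, minute 50 to minute 60, minute 75 to minute 95, minute 105 to minute 115

Only in the first: minute 5 to minute 15, minute 75 to minute 95.
Only in the second: minute 25 to minute 30, minute 50 to minute 60, minute 105 to minute 115.
Together these are the periods covered by exactly one.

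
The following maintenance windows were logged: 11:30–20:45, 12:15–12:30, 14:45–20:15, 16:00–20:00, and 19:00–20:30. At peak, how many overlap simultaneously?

At 19:00, 4 of the intervals are simultaneously active.
No point has more.

4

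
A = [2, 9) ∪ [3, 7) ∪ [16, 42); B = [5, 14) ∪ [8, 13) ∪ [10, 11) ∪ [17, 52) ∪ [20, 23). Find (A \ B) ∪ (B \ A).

[2, 5) ∪ [9, 14) ∪ [16, 17) ∪ [42, 52)

First set merges to [2, 9), [16, 42).
Second set merges to [5, 14), [17, 52).
Only in the first: [2, 5), [16, 17).
Only in the second: [9, 14), [42, 52).
Together these are the periods covered by exactly one.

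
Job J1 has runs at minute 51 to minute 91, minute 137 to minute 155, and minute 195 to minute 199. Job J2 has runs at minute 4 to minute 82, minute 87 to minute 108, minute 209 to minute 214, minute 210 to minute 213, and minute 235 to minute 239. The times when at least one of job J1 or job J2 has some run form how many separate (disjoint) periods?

Second set merges to minute 4 to minute 82, minute 87 to minute 108, minute 209 to minute 214, minute 235 to minute 239.
A ∪ B = minute 4 to minute 108, minute 137 to minute 155, minute 195 to minute 199, minute 209 to minute 214, minute 235 to minute 239.
That is 5 disjoint pieces.

5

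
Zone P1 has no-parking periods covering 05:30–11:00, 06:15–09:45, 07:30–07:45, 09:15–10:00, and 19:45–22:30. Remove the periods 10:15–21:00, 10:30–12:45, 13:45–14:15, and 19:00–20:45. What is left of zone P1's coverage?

05:30–10:15, 21:00–22:30

A, merged: 05:30–11:00, 19:45–22:30.
B, merged: 10:15–21:00.
05:30–11:00 minus B → 05:30–10:15.
19:45–22:30 minus B → 21:00–22:30.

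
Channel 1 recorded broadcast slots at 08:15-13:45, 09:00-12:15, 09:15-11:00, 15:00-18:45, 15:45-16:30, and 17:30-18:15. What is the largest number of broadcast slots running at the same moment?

3

Sweep endpoints in order; track running count of active intervals.
Peak of 3 reached at 09:15.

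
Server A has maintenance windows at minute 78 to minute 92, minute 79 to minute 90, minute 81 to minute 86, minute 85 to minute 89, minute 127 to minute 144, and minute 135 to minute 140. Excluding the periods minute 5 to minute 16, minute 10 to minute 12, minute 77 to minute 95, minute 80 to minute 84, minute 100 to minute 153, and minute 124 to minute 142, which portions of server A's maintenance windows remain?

none

Merge the first list: minute 78 to minute 92, minute 127 to minute 144.
Merge the second list: minute 5 to minute 16, minute 77 to minute 95, minute 100 to minute 153.
minute 78 to minute 92 lies entirely inside B → drops out.
minute 127 to minute 144 lies entirely inside B → drops out.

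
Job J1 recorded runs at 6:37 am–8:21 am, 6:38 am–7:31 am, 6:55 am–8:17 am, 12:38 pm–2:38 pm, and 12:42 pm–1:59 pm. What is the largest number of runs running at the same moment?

3

Walk the sorted start/end points keeping a running depth.
The depth first hits 3 at 6:55 am.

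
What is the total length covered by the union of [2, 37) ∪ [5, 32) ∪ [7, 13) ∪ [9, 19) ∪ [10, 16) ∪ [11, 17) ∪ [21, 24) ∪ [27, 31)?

Merged: [2, 37).
Length: 35.

35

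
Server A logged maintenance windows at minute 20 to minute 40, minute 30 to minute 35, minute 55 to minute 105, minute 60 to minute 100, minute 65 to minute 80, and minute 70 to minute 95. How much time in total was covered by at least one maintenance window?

70 minutes

Merged: minute 20 to minute 40, minute 55 to minute 105.
Lengths: 20 minutes + 50 minutes = 70 minutes.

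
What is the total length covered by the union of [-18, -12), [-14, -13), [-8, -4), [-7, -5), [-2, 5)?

Merged: [-18, -12), [-8, -4), [-2, 5).
Lengths: 6 + 4 + 7 = 17.

17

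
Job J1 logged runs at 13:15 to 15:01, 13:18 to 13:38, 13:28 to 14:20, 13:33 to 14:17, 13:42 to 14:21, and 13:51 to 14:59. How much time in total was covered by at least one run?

1 h 46 min

Merged: 13:15–15:01.
Length: 1 h 46 min.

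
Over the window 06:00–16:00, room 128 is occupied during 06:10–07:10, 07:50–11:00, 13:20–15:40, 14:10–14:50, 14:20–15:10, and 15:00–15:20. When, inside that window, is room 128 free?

06:00–06:10, 07:10–07:50, 11:00–13:20, 15:40–16:00

The merged coverage is 06:10–07:10, 07:50–11:00, 13:20–15:40.
Uncovered inside 06:00–16:00: 06:00–06:10, 07:10–07:50, 11:00–13:20, 15:40–16:00.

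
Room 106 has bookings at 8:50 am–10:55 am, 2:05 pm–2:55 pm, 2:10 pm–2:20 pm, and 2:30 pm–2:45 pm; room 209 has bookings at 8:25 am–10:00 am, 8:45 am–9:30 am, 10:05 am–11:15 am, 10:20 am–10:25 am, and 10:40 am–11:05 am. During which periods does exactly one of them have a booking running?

A, merged: 8:50 am–10:55 am, 2:05 pm–2:55 pm.
B, merged: 8:25 am–10:00 am, 10:05 am–11:15 am.
Only in the first: 10:00 am–10:05 am, 2:05 pm–2:55 pm.
Only in the second: 8:25 am–8:50 am, 10:55 am–11:15 am.
Together these are the periods covered by exactly one.

8:25 am–8:50 am, 10:00 am–10:05 am, 10:55 am–11:15 am, 2:05 pm–2:55 pm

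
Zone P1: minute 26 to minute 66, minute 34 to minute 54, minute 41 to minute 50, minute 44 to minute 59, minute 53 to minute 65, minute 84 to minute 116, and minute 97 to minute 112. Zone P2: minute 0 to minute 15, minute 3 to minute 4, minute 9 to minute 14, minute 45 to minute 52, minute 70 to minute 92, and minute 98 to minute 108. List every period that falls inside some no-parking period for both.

minute 45 to minute 52, minute 84 to minute 92, minute 98 to minute 108

First set merges to minute 26 to minute 66, minute 84 to minute 116.
Second set merges to minute 0 to minute 15, minute 45 to minute 52, minute 70 to minute 92, minute 98 to minute 108.
minute 26 to minute 66 overlaps B on minute 45 to minute 52.
minute 84 to minute 116 overlaps B on minute 84 to minute 92, minute 98 to minute 108.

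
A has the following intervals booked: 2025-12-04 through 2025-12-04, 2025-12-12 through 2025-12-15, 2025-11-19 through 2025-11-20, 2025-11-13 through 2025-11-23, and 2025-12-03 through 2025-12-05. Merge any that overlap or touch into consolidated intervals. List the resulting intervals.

Sort by start: 2025-11-13 through 2025-11-23, 2025-11-19 through 2025-11-20, 2025-12-03 through 2025-12-05, 2025-12-04 through 2025-12-04, 2025-12-12 through 2025-12-15.
2025-11-19 through 2025-11-20 overlaps/touches 2025-11-13 through 2025-11-23 → extend to 2025-11-13 through 2025-11-23.
2025-12-03 through 2025-12-05 is disjoint → start new block.
2025-12-04 through 2025-12-04 overlaps/touches 2025-12-03 through 2025-12-05 → extend to 2025-12-03 through 2025-12-05.
2025-12-12 through 2025-12-15 is disjoint → start new block.

2025-11-13 through 2025-11-23, 2025-12-03 through 2025-12-05, 2025-12-12 through 2025-12-15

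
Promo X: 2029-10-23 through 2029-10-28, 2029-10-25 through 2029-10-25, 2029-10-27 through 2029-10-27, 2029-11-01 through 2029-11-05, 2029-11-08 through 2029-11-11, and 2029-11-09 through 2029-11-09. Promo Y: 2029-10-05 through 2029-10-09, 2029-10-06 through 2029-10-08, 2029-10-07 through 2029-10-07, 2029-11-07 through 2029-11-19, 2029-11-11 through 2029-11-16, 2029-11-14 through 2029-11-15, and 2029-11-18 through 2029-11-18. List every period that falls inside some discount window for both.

Merge the first list: 2029-10-23 through 2029-10-28, 2029-11-01 through 2029-11-05, 2029-11-08 through 2029-11-11.
Merge the second list: 2029-10-05 through 2029-10-09, 2029-11-07 through 2029-11-19.
2029-10-23 through 2029-10-28 falls entirely outside B.
2029-11-01 through 2029-11-05 falls entirely outside B.
2029-11-08 through 2029-11-11 overlaps B on 2029-11-08 through 2029-11-11.

2029-11-08 through 2029-11-11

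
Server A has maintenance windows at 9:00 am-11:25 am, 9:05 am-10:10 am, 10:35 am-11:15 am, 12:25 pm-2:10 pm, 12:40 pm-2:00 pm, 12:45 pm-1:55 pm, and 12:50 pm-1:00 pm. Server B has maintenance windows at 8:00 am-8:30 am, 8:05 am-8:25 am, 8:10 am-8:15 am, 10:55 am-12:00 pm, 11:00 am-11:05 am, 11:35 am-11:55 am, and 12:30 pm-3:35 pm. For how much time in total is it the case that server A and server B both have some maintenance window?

2 h 10 min

Merge the first list: 9:00 am-11:25 am, 12:25 pm-2:10 pm.
Merge the second list: 8:00 am-8:30 am, 10:55 am-12:00 pm, 12:30 pm-3:35 pm.
A ∩ B = 10:55 am-11:25 am, 12:30 pm-2:10 pm.
Total: 30 min + 1 h 40 min = 2 h 10 min.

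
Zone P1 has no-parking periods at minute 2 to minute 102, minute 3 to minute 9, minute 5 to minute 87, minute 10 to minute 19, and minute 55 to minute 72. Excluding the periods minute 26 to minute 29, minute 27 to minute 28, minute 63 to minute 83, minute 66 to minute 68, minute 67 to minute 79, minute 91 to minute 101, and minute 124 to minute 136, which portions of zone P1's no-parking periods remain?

minute 2 to minute 26, minute 29 to minute 63, minute 83 to minute 91, minute 101 to minute 102

Merge the first list: minute 2 to minute 102.
Merge the second list: minute 26 to minute 29, minute 63 to minute 83, minute 91 to minute 101, minute 124 to minute 136.
minute 2 to minute 102 with B removed leaves minute 2 to minute 26, minute 29 to minute 63, minute 83 to minute 91, minute 101 to minute 102.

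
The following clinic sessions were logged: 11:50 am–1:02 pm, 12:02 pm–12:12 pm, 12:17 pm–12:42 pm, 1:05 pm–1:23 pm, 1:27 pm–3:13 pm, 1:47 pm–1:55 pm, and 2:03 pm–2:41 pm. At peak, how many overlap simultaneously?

Sweep endpoints in order; track running count of active intervals.
Peak of 2 reached at 12:02 pm.

2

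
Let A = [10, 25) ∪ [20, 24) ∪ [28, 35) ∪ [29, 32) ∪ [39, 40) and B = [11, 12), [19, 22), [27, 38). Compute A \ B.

First set merges to [10, 25), [28, 35), [39, 40).
[10, 25) with B removed leaves [10, 11), [12, 19), [22, 25).
[28, 35) lies entirely inside B → drops out.
[39, 40) is untouched.

[10, 11) ∪ [12, 19) ∪ [22, 25) ∪ [39, 40)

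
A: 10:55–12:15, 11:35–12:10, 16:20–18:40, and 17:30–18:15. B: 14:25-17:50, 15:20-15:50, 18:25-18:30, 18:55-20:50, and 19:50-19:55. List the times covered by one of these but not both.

10:55–12:15, 14:25–16:20, 17:50–18:25, 18:30–18:40, 18:55–20:50

A, merged: 10:55–12:15, 16:20–18:40.
B, merged: 14:25–17:50, 18:25–18:30, 18:55–20:50.
A \ B = 10:55–12:15, 17:50–18:25, 18:30–18:40.
B \ A = 14:25–16:20, 18:55–20:50.
Union of the two gives the symmetric difference.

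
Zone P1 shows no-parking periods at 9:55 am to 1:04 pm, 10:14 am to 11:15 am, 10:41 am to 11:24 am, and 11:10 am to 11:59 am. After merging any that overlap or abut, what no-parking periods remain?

9:55 am–1:04 pm

10:14 am–11:15 am overlaps/touches 9:55 am–1:04 pm → extend to 9:55 am–1:04 pm.
10:41 am–11:24 am overlaps/touches 9:55 am–1:04 pm → extend to 9:55 am–1:04 pm.
11:10 am–11:59 am overlaps/touches 9:55 am–1:04 pm → extend to 9:55 am–1:04 pm.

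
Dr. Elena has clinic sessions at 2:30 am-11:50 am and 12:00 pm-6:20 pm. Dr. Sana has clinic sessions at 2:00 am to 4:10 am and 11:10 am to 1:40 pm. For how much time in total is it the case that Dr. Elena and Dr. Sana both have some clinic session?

A ∩ B = 2:30 am–4:10 am, 11:10 am–11:50 am, 12:00 pm–1:40 pm.
Total: 1 h 40 min + 40 min + 1 h 40 min = 4 h.

4 h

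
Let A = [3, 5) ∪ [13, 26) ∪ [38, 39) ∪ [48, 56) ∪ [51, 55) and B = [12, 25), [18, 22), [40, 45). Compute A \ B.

[3, 5) ∪ [25, 26) ∪ [38, 39) ∪ [48, 56)

Merge the first list: [3, 5), [13, 26), [38, 39), [48, 56).
Merge the second list: [12, 25), [40, 45).
[3, 5): nothing removed.
[13, 26) \ B = [25, 26).
[38, 39): nothing removed.
[48, 56): nothing removed.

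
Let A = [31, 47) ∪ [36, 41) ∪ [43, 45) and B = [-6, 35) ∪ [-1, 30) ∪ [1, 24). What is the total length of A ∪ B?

Merge the first list: [31, 47).
Merge the second list: [-6, 35).
A ∪ B = [-6, 47).
Total: 53.

53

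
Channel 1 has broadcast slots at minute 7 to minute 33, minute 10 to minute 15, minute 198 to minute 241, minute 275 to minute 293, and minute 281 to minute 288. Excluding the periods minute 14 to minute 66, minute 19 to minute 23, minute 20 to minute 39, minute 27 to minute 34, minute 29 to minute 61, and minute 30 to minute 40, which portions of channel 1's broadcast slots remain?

First set merges to minute 7 to minute 33, minute 198 to minute 241, minute 275 to minute 293.
Second set merges to minute 14 to minute 66.
minute 7 to minute 33 \ B = minute 7 to minute 14.
minute 198 to minute 241: nothing removed.
minute 275 to minute 293: nothing removed.

minute 7 to minute 14, minute 198 to minute 241, minute 275 to minute 293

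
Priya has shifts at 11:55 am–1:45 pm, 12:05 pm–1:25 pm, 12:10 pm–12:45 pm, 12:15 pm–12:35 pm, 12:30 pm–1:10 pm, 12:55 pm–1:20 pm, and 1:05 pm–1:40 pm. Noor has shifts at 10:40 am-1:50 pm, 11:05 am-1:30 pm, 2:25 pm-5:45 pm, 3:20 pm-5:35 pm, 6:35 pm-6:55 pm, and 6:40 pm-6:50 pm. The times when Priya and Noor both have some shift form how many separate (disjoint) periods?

A, merged: 11:55 am-1:45 pm.
B, merged: 10:40 am-1:50 pm, 2:25 pm-5:45 pm, 6:35 pm-6:55 pm.
A ∩ B = 11:55 am-1:45 pm.
That is 1 disjoint piece.

1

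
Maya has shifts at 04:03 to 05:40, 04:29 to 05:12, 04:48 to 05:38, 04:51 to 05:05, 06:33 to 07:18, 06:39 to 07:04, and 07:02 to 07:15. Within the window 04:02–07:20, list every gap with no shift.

04:02–04:03, 05:40–06:33, 07:18–07:20

The merged coverage is 04:03–05:40, 06:33–07:18.
Complement within 04:02–07:20: 04:02–04:03, 05:40–06:33, 07:18–07:20.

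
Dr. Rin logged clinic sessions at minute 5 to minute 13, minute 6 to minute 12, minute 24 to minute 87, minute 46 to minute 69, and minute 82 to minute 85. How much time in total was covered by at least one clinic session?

71 minutes

Merged: minute 5 to minute 13, minute 24 to minute 87.
Lengths: 8 minutes + 63 minutes = 71 minutes.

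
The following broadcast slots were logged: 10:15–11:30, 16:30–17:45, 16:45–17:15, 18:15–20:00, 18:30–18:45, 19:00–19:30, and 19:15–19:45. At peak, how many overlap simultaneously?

At 19:15, 3 of the intervals are simultaneously active.
No point has more.

3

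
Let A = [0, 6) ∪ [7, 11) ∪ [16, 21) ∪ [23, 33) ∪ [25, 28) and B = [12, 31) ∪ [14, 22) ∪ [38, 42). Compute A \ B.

Merge the first list: [0, 6), [7, 11), [16, 21), [23, 33).
Merge the second list: [12, 31), [38, 42).
[0, 6): no B overlap → unchanged.
[7, 11): no B overlap → unchanged.
[16, 21): fully covered by B → removed.
[23, 33) minus B → [31, 33).

[0, 6) ∪ [7, 11) ∪ [31, 33)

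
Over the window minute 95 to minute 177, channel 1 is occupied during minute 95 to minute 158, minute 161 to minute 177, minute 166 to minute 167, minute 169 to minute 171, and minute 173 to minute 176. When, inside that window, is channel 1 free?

After merging, the occupied span is minute 95 to minute 158, minute 161 to minute 177.
Complement within minute 95 to minute 177: minute 158 to minute 161.

minute 158 to minute 161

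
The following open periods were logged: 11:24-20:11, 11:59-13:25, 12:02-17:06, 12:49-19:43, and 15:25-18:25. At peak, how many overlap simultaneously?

4

At 12:49, 4 of the intervals are simultaneously active.
No point has more.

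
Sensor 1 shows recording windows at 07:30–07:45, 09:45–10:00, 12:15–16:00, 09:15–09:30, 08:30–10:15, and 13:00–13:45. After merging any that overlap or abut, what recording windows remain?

07:30–07:45, 08:30–10:15, 12:15–16:00

Sort by start: 07:30–07:45, 08:30–10:15, 09:15–09:30, 09:45–10:00, 12:15–16:00, 13:00–13:45.
08:30–10:15 is disjoint → start new block.
09:15–09:30 overlaps/touches 08:30–10:15 → extend to 08:30–10:15.
09:45–10:00 overlaps/touches 08:30–10:15 → extend to 08:30–10:15.
12:15–16:00 is disjoint → start new block.
13:00–13:45 overlaps/touches 12:15–16:00 → extend to 12:15–16:00.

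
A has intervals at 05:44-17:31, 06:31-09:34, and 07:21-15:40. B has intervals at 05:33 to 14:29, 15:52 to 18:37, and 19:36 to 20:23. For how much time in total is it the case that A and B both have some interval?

A, merged: 05:44-17:31.
A ∩ B = 05:44-14:29, 15:52-17:31.
Total: 8 h 45 min + 1 h 39 min = 10 h 24 min.

10 h 24 min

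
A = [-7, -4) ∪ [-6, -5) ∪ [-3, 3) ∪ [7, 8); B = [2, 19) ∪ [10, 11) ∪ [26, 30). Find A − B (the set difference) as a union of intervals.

Merge the first list: [-7, -4), [-3, 3), [7, 8).
Merge the second list: [2, 19), [26, 30).
[-7, -4): no B overlap → unchanged.
[-3, 3) minus B → [-3, 2).
[7, 8): fully covered by B → removed.

[-7, -4) ∪ [-3, 2)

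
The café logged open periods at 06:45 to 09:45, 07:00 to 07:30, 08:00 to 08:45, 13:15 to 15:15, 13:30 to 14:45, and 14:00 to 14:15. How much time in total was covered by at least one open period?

5 h

Merged: 06:45-09:45, 13:15-15:15.
Lengths: 3 h + 2 h = 5 h.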